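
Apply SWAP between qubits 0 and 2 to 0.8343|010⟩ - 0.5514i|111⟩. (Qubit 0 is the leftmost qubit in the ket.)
0.8343|010⟩ - 0.5514i|111⟩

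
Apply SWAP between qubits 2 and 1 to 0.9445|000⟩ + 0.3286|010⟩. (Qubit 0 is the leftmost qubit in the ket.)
0.9445|000⟩ + 0.3286|001⟩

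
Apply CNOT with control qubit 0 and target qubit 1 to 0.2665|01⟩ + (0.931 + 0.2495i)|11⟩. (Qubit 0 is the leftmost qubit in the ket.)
0.2665|01⟩ + (0.931 + 0.2495i)|10⟩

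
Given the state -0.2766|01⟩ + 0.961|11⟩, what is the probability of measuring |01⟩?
0.07651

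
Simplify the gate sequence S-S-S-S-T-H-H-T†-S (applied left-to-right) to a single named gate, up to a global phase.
S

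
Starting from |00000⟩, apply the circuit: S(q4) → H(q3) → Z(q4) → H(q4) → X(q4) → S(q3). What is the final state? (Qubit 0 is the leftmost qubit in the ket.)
1/2|00000⟩ + 1/2|00001⟩ + (1/2)i|00010⟩ + (1/2)i|00011⟩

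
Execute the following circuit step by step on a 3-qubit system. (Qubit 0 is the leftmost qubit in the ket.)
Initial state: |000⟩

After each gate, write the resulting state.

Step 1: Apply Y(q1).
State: i|010⟩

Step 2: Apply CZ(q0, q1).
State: i|010⟩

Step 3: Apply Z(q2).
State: i|010⟩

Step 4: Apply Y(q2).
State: -|011⟩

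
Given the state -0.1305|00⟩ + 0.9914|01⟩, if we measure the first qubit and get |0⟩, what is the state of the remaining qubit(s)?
-0.1305|0⟩ + 0.9914|1⟩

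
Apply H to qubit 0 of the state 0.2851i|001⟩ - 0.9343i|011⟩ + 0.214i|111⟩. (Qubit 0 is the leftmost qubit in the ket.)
0.2016i|001⟩ - 0.5093i|011⟩ + 0.2016i|101⟩ - 0.812i|111⟩

H on qubit 0 mixes each pair of kets that differ only in qubit 0: amplitudes (a, b) of (|…0…⟩, |…1…⟩) become ((a + b)/√2, (a − b)/√2). Kets absent from the input have amplitude 0.
(|001⟩, |101⟩): (a, b) = (0.2851i, 0) → (0.2016i, 0.2016i)
(|011⟩, |111⟩): (a, b) = (-0.9343i, 0.214i) → (-0.5093i, -0.812i)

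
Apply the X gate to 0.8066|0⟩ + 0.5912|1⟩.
0.5912|0⟩ + 0.8066|1⟩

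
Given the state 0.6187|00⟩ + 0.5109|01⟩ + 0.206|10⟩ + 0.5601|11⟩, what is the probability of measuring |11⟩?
0.3137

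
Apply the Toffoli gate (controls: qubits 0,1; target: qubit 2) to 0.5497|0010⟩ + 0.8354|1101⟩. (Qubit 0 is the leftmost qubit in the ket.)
0.5497|0010⟩ + 0.8354|1111⟩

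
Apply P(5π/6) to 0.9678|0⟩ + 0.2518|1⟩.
0.9678|0⟩ + (-0.2181 + 0.1259i)|1⟩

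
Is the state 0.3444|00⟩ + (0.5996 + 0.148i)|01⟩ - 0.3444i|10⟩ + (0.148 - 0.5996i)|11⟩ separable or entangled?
Separable

Writing the state as a|00⟩ + b|01⟩ + c|10⟩ + d|11⟩, it is a product state iff ad − bc = 0.
Here (a, b, c, d) = (0.3444, (0.5996 + 0.148i), -0.3444i, (0.148 - 0.5996i)): ad − bc = (0.3444)(0.148 - 0.5996i) − (0.5996 + 0.148i)(-0.3444i) = 0, so the state is separable.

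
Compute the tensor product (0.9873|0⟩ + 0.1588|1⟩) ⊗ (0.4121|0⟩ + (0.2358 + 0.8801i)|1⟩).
0.4069|00⟩ + (0.2328 + 0.8689i)|01⟩ + 0.06544|10⟩ + (0.03745 + 0.1398i)|11⟩

amp(|b₁b₂…⟩) = product of the factor amplitudes for bits b₁, b₂, …; only kets whose every factor amplitude is nonzero survive.
|00⟩: (0.9873)(0.4121) = 0.4069
|01⟩: (0.9873)(0.2358 + 0.8801i) = (0.2328 + 0.8689i)
|10⟩: (0.1588)(0.4121) = 0.06544
|11⟩: (0.1588)(0.2358 + 0.8801i) = (0.03745 + 0.1398i)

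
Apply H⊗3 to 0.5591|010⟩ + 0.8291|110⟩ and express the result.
0.4908|000⟩ + 0.4908|001⟩ - 0.4908|010⟩ - 0.4908|011⟩ - 0.09546|100⟩ - 0.09546|101⟩ + 0.09546|110⟩ + 0.09546|111⟩

H⊗3 gives amp(|y⟩) = (1/2√2) Σ_x (−1)^(x·y) amp(|x⟩), where x·y is the number of positions in which both x and y have a 1.
|000⟩: (0.5591 + 0.8291)/(2√2) = 0.4908
|001⟩: (0.5591 + 0.8291)/(2√2) = 0.4908
|010⟩: (-0.5591 - 0.8291)/(2√2) = -0.4908
|011⟩: (-0.5591 - 0.8291)/(2√2) = -0.4908
|100⟩: (0.5591 - 0.8291)/(2√2) = -0.09546
|101⟩: (0.5591 - 0.8291)/(2√2) = -0.09546
|110⟩: (-0.5591 + 0.8291)/(2√2) = 0.09546
|111⟩: (-0.5591 + 0.8291)/(2√2) = 0.09546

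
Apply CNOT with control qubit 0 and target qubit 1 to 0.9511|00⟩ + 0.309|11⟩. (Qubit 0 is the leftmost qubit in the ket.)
0.9511|00⟩ + 0.309|10⟩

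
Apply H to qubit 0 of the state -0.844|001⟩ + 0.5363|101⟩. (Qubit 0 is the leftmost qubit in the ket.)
-0.2176|001⟩ - 0.976|101⟩

H on qubit 0 mixes each pair of kets that differ only in qubit 0: amplitudes (a, b) of (|…0…⟩, |…1…⟩) become ((a + b)/√2, (a − b)/√2). Kets absent from the input have amplitude 0.
(|001⟩, |101⟩): (a, b) = (-0.844, 0.5363) → (-0.2176, -0.976)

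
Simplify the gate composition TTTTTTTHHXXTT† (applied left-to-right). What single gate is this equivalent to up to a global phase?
T†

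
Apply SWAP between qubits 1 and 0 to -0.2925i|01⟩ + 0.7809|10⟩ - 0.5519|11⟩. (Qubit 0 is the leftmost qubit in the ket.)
0.7809|01⟩ - 0.2925i|10⟩ - 0.5519|11⟩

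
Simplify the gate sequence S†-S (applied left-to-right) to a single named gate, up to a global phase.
I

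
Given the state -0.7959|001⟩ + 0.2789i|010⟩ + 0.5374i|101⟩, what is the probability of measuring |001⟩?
0.6335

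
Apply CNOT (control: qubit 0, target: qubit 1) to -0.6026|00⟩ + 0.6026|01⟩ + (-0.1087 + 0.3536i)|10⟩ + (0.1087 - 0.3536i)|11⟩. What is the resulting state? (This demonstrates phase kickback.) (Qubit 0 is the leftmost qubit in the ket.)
-0.6026|00⟩ + 0.6026|01⟩ + (0.1087 - 0.3536i)|10⟩ + (-0.1087 + 0.3536i)|11⟩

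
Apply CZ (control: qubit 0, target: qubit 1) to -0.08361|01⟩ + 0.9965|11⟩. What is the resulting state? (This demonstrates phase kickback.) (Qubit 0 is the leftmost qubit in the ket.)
-0.08361|01⟩ - 0.9965|11⟩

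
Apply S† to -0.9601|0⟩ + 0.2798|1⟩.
-0.9601|0⟩ - 0.2798i|1⟩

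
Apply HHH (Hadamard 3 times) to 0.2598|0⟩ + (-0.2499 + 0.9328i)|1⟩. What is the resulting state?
(0.007 + 0.6596i)|0⟩ + (0.3604 - 0.6596i)|1⟩

H² = I, so H^3 = H: a single Hadamard. With (a, b) = (0.2598, (-0.2499 + 0.9328i)), H gives ((a + b)/√2, (a − b)/√2) = ((0.007 + 0.6596i), (0.3604 - 0.6596i)).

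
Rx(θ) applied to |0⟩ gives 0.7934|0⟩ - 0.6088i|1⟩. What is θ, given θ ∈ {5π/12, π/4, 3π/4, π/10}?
5π/12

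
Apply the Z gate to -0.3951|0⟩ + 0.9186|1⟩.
-0.3951|0⟩ - 0.9186|1⟩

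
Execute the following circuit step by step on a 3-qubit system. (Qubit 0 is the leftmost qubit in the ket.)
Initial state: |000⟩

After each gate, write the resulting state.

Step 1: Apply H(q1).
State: 1/√2|000⟩ + 1/√2|010⟩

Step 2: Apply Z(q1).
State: 1/√2|000⟩ - 1/√2|010⟩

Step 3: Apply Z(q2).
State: 1/√2|000⟩ - 1/√2|010⟩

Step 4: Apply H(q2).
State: 1/2|000⟩ + 1/2|001⟩ - 1/2|010⟩ - 1/2|011⟩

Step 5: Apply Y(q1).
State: (1/2)i|000⟩ + (1/2)i|001⟩ + (1/2)i|010⟩ + (1/2)i|011⟩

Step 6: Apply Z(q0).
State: (1/2)i|000⟩ + (1/2)i|001⟩ + (1/2)i|010⟩ + (1/2)i|011⟩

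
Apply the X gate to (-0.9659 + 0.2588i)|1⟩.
(-0.9659 + 0.2588i)|0⟩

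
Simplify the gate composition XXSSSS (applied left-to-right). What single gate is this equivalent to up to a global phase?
I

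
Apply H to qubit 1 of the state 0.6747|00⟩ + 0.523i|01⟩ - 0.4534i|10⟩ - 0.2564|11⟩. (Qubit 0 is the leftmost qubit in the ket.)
(0.4771 + 0.3698i)|00⟩ + (0.4771 - 0.3698i)|01⟩ + (-0.1813 - 0.3206i)|10⟩ + (0.1813 - 0.3206i)|11⟩

H on qubit 1 mixes each pair of kets that differ only in qubit 1: amplitudes (a, b) of (|…0…⟩, |…1…⟩) become ((a + b)/√2, (a − b)/√2). Kets absent from the input have amplitude 0.
(|00⟩, |01⟩): (a, b) = (0.6747, 0.523i) → ((0.4771 + 0.3698i), (0.4771 - 0.3698i))
(|10⟩, |11⟩): (a, b) = (-0.4534i, -0.2564) → ((-0.1813 - 0.3206i), (0.1813 - 0.3206i))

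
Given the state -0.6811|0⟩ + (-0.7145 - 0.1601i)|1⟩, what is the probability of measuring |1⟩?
0.5361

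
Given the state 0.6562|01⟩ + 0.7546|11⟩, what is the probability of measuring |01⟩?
0.4306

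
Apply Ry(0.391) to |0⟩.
0.981|0⟩ + 0.1943|1⟩

Ry(0.391) = [[cos(θ/2), −sin(θ/2)], [sin(θ/2), cos(θ/2)]]; θ = 0.391, cos(θ/2) ≈ 0.980951, sin(θ/2) ≈ 0.194257.
With a = amp(|0⟩) = 1 and b = amp(|1⟩) = 0:
new amp(|0⟩) = (0.980951)·a + (-0.194257)·b = 0.981
new amp(|1⟩) = (0.194257)·a + (0.980951)·b = 0.1943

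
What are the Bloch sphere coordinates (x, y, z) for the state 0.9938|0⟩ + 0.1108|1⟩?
(0.2202, 0, 0.9754)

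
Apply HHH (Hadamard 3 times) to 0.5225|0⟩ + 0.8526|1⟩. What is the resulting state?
0.9723|0⟩ - 0.2334|1⟩

H² = I, so H^3 = H: a single Hadamard. With (a, b) = (0.5225, 0.8526), H gives ((a + b)/√2, (a − b)/√2) = (0.9723, -0.2334).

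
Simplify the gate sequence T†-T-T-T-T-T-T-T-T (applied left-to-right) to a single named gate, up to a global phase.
T†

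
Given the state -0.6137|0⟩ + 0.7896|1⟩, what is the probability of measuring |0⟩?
0.3766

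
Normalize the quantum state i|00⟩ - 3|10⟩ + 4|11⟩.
0.1961i|00⟩ - 0.5883|10⟩ + 0.7845|11⟩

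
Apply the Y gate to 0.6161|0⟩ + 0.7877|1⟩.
-0.7877i|0⟩ + 0.6161i|1⟩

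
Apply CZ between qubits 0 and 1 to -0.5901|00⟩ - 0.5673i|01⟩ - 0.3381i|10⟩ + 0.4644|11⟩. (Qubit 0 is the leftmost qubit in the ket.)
-0.5901|00⟩ - 0.5673i|01⟩ - 0.3381i|10⟩ - 0.4644|11⟩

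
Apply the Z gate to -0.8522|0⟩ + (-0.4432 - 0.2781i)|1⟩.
-0.8522|0⟩ + (0.4432 + 0.2781i)|1⟩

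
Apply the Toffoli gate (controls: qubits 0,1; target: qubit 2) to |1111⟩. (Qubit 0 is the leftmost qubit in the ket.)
|1101⟩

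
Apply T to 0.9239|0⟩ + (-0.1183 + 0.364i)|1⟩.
0.9239|0⟩ + (-0.341 + 0.1737i)|1⟩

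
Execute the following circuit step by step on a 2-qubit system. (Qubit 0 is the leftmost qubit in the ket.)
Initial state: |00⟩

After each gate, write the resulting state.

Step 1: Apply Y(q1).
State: i|01⟩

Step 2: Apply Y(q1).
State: |00⟩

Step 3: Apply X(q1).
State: |01⟩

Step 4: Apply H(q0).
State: 1/√2|01⟩ + 1/√2|11⟩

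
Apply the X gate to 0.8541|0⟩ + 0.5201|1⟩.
0.5201|0⟩ + 0.8541|1⟩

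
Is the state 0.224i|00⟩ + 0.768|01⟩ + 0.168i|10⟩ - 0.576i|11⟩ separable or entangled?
Entangled

Writing the state as a|00⟩ + b|01⟩ + c|10⟩ + d|11⟩, it is a product state iff ad − bc = 0.
Here (a, b, c, d) = (0.224i, 0.768, 0.168i, -0.576i): ad − bc = (0.224i)(-0.576i) − (0.768)(0.168i) = (0.129 - 0.129i) ≠ 0, so the state is entangled.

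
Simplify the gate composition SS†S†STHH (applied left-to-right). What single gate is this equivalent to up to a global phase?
T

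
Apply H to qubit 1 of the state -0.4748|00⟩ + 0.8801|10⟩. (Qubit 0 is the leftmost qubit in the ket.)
-0.3357|00⟩ - 0.3357|01⟩ + 0.6223|10⟩ + 0.6223|11⟩

H on qubit 1 mixes each pair of kets that differ only in qubit 1: amplitudes (a, b) of (|…0…⟩, |…1…⟩) become ((a + b)/√2, (a − b)/√2). Kets absent from the input have amplitude 0.
(|00⟩, |01⟩): (a, b) = (-0.4748, 0) → (-0.3357, -0.3357)
(|10⟩, |11⟩): (a, b) = (0.8801, 0) → (0.6223, 0.6223)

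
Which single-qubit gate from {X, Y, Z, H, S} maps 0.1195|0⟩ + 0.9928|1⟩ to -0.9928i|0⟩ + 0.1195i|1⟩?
Y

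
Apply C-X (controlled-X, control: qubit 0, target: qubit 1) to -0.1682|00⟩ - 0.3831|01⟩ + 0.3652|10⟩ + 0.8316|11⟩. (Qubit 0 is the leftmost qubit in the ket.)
-0.1682|00⟩ - 0.3831|01⟩ + 0.8316|10⟩ + 0.3652|11⟩

C-X leaves the control-|0⟩ kets |00⟩, |01⟩ unchanged and applies X to qubit 1 on the control-|1⟩ pair (|10⟩, |11⟩).
X = [[0, 1], [1, 0]].
With a = amp(|10⟩) = 0.3652 and b = amp(|11⟩) = 0.8316:
new amp(|10⟩) = (1)·b = 0.8316
new amp(|11⟩) = (1)·a = 0.3652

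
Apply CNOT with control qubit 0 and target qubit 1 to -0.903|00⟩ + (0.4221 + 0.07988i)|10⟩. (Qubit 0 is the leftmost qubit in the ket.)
-0.903|00⟩ + (0.4221 + 0.07988i)|11⟩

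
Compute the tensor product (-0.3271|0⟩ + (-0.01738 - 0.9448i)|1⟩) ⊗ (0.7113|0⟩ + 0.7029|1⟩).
-0.2327|00⟩ - 0.2299|01⟩ + (-0.01236 - 0.672i)|10⟩ + (-0.01222 - 0.6641i)|11⟩

amp(|b₁b₂…⟩) = product of the factor amplitudes for bits b₁, b₂, …; only kets whose every factor amplitude is nonzero survive.
|00⟩: (-0.3271)(0.7113) = -0.2327
|01⟩: (-0.3271)(0.7029) = -0.2299
|10⟩: (-0.01738 - 0.9448i)(0.7113) = (-0.01236 - 0.672i)
|11⟩: (-0.01738 - 0.9448i)(0.7029) = (-0.01222 - 0.6641i)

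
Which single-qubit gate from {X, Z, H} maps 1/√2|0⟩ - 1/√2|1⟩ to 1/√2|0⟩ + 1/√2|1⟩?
Z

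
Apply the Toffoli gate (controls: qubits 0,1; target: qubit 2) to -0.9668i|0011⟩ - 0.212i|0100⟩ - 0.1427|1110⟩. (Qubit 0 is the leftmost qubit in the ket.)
-0.9668i|0011⟩ - 0.212i|0100⟩ - 0.1427|1100⟩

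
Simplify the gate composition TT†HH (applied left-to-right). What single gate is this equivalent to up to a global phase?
I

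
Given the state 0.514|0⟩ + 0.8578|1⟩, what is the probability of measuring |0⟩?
0.2642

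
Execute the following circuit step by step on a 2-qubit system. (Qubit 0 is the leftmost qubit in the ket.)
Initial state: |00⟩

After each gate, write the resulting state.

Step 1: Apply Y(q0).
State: i|10⟩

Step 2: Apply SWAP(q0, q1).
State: i|01⟩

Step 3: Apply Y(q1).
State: |00⟩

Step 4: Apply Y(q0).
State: i|10⟩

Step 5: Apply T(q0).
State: (-1/√2 + (1/√2)i)|10⟩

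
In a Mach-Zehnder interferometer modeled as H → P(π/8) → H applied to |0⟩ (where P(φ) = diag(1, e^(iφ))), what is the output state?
(0.9619 + 0.1913i)|0⟩ + (0.03806 - 0.1913i)|1⟩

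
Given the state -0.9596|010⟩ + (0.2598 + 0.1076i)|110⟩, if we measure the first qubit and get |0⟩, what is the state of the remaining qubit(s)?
-|10⟩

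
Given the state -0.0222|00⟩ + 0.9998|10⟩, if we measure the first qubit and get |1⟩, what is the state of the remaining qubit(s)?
|0⟩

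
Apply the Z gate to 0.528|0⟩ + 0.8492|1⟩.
0.528|0⟩ - 0.8492|1⟩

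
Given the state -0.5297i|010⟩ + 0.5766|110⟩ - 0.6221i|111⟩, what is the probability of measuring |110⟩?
0.3325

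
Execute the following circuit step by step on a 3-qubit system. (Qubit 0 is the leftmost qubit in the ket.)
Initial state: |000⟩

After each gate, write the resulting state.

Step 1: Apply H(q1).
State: 1/√2|000⟩ + 1/√2|010⟩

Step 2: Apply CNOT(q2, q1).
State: 1/√2|000⟩ + 1/√2|010⟩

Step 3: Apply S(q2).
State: 1/√2|000⟩ + 1/√2|010⟩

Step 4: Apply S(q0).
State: 1/√2|000⟩ + 1/√2|010⟩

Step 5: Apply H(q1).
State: |000⟩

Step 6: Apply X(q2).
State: |001⟩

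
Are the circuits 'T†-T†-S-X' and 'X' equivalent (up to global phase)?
Yes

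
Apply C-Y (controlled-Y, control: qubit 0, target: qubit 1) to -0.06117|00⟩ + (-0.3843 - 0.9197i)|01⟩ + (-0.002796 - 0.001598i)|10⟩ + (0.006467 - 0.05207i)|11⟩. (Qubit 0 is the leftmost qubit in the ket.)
-0.06117|00⟩ + (-0.3843 - 0.9197i)|01⟩ + (-0.05207 - 0.006467i)|10⟩ + (0.001598 - 0.002796i)|11⟩

C-Y leaves the control-|0⟩ kets |00⟩, |01⟩ unchanged and applies Y to qubit 1 on the control-|1⟩ pair (|10⟩, |11⟩).
Y = [[0, -i], [i, 0]].
With a = amp(|10⟩) = (-0.002796 - 0.001598i) and b = amp(|11⟩) = (0.006467 - 0.05207i):
new amp(|10⟩) = (-i)·b = (-0.05207 - 0.006467i)
new amp(|11⟩) = (i)·a = (0.001598 - 0.002796i)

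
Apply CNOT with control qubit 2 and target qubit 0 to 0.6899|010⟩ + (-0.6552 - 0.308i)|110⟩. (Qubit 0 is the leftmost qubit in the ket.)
0.6899|010⟩ + (-0.6552 - 0.308i)|110⟩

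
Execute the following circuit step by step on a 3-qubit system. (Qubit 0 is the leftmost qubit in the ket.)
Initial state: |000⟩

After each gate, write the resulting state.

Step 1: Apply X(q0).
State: |100⟩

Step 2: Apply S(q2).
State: |100⟩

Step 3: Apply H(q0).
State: 1/√2|000⟩ - 1/√2|100⟩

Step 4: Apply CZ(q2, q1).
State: 1/√2|000⟩ - 1/√2|100⟩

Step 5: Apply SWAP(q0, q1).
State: 1/√2|000⟩ - 1/√2|010⟩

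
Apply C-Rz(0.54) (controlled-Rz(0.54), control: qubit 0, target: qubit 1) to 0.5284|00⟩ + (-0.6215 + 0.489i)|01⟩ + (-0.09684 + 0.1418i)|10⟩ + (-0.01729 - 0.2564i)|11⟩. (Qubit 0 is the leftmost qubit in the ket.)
0.5284|00⟩ + (-0.6215 + 0.489i)|01⟩ + (-0.05551 + 0.1625i)|10⟩ + (0.05173 - 0.2517i)|11⟩

C-Rz(0.54) leaves the control-|0⟩ kets |00⟩, |01⟩ unchanged and applies Rz(0.54) to qubit 1 on the control-|1⟩ pair (|10⟩, |11⟩).
Rz(0.54) = [[e^(−iθ/2), 0], [0, e^(iθ/2)]] with e^(±iθ/2) = cos(θ/2) ± i·sin(θ/2); θ = 0.54, cos(θ/2) ≈ 0.963771, sin(θ/2) ≈ 0.266731.
With a = amp(|10⟩) = (-0.09684 + 0.1418i) and b = amp(|11⟩) = (-0.01729 - 0.2564i):
new amp(|10⟩) = (0.963771 - 0.266731i)·a = (-0.05551 + 0.1625i)
new amp(|11⟩) = (0.963771 + 0.266731i)·b = (0.05173 - 0.2517i)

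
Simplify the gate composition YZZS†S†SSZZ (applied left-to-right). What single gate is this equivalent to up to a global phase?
Y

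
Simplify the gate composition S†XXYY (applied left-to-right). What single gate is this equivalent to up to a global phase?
S†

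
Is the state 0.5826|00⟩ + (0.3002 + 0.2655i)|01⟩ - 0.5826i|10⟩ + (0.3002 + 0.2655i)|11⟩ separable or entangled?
Entangled

Writing the state as a|00⟩ + b|01⟩ + c|10⟩ + d|11⟩, it is a product state iff ad − bc = 0.
Here (a, b, c, d) = (0.5826, (0.3002 + 0.2655i), -0.5826i, (0.3002 + 0.2655i)): ad − bc = (0.5826)(0.3002 + 0.2655i) − (0.3002 + 0.2655i)(-0.5826i) = (0.02022 + 0.3296i) ≠ 0, so the state is entangled.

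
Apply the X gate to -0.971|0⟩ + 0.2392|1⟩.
0.2392|0⟩ - 0.971|1⟩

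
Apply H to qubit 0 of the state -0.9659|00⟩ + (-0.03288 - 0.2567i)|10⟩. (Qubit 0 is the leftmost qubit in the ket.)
(-0.7062 - 0.1815i)|00⟩ + (-0.6597 + 0.1815i)|10⟩

H on qubit 0 mixes each pair of kets that differ only in qubit 0: amplitudes (a, b) of (|…0…⟩, |…1…⟩) become ((a + b)/√2, (a − b)/√2). Kets absent from the input have amplitude 0.
(|00⟩, |10⟩): (a, b) = (-0.9659, (-0.03288 - 0.2567i)) → ((-0.7062 - 0.1815i), (-0.6597 + 0.1815i))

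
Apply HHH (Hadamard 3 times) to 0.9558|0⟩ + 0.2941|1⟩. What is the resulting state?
0.8838|0⟩ + 0.4679|1⟩

H² = I, so H^3 = H: a single Hadamard. With (a, b) = (0.9558, 0.2941), H gives ((a + b)/√2, (a − b)/√2) = (0.8838, 0.4679).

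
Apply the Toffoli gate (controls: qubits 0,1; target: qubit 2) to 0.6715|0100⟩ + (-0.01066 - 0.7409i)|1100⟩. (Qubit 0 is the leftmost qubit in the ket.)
0.6715|0100⟩ + (-0.01066 - 0.7409i)|1110⟩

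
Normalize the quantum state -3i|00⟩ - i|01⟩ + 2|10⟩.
-0.8018i|00⟩ - 0.2673i|01⟩ + 0.5345|10⟩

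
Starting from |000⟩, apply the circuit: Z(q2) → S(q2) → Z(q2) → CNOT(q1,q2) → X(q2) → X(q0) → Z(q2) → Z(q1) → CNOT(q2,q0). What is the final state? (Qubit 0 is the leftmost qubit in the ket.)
-|001⟩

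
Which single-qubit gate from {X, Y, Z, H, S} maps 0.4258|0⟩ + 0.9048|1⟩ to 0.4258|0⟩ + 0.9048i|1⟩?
S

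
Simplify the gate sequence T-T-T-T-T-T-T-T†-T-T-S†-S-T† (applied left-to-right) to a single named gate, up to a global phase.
T†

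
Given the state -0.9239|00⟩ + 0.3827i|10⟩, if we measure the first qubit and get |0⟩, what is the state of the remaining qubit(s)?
-|0⟩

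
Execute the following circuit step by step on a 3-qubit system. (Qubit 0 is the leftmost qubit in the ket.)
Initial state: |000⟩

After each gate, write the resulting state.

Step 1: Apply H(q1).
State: 1/√2|000⟩ + 1/√2|010⟩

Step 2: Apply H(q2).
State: 1/2|000⟩ + 1/2|001⟩ + 1/2|010⟩ + 1/2|011⟩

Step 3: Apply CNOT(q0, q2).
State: 1/2|000⟩ + 1/2|001⟩ + 1/2|010⟩ + 1/2|011⟩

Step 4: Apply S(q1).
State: 1/2|000⟩ + 1/2|001⟩ + (1/2)i|010⟩ + (1/2)i|011⟩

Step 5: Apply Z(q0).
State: 1/2|000⟩ + 1/2|001⟩ + (1/2)i|010⟩ + (1/2)i|011⟩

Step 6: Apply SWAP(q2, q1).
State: 1/2|000⟩ + (1/2)i|001⟩ + 1/2|010⟩ + (1/2)i|011⟩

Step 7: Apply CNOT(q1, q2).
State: 1/2|000⟩ + (1/2)i|001⟩ + (1/2)i|010⟩ + 1/2|011⟩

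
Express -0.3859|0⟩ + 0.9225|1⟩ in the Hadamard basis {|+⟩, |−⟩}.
0.3794|+⟩ - 0.9252|−⟩

With |ψ⟩ = α|0⟩ + β|1⟩, the Hadamard-basis coefficients are ⟨+|ψ⟩ = (α + β)/√2 and ⟨−|ψ⟩ = (α − β)/√2.
Here α = -0.3859, β = 0.9225: (α + β)/√2 = 0.3794, (α − β)/√2 = -0.9252.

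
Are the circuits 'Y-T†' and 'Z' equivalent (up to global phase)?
No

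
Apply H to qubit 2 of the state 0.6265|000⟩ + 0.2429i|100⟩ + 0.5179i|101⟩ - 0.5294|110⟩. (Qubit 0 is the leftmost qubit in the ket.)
0.443|000⟩ + 0.443|001⟩ + 0.538i|100⟩ - 0.1945i|101⟩ - 0.3743|110⟩ - 0.3743|111⟩

H on qubit 2 mixes each pair of kets that differ only in qubit 2: amplitudes (a, b) of (|…0…⟩, |…1…⟩) become ((a + b)/√2, (a − b)/√2). Kets absent from the input have amplitude 0.
(|000⟩, |001⟩): (a, b) = (0.6265, 0) → (0.443, 0.443)
(|100⟩, |101⟩): (a, b) = (0.2429i, 0.5179i) → (0.538i, -0.1945i)
(|110⟩, |111⟩): (a, b) = (-0.5294, 0) → (-0.3743, -0.3743)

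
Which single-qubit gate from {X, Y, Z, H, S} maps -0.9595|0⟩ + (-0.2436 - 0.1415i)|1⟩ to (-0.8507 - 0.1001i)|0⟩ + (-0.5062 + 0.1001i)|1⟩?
H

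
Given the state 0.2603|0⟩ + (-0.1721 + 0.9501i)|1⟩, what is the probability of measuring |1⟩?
0.9323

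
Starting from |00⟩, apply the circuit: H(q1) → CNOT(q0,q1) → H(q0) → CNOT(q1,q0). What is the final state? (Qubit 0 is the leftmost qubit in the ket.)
1/2|00⟩ + 1/2|01⟩ + 1/2|10⟩ + 1/2|11⟩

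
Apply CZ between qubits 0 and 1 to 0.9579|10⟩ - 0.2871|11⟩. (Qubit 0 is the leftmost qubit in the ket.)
0.9579|10⟩ + 0.2871|11⟩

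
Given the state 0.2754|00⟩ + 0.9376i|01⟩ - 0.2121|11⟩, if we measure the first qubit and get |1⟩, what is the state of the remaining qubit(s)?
-|1⟩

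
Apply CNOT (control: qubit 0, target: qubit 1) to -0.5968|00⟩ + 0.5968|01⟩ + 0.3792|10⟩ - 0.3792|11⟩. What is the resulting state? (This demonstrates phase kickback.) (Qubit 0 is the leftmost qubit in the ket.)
-0.5968|00⟩ + 0.5968|01⟩ - 0.3792|10⟩ + 0.3792|11⟩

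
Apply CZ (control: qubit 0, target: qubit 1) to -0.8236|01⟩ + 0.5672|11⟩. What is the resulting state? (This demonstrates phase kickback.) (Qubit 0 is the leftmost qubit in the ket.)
-0.8236|01⟩ - 0.5672|11⟩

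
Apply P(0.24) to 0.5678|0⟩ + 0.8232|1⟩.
0.5678|0⟩ + (0.7996 + 0.1957i)|1⟩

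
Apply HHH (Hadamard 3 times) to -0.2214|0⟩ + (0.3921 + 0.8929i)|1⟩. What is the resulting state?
(0.1207 + 0.6314i)|0⟩ + (-0.4338 - 0.6314i)|1⟩

H² = I, so H^3 = H: a single Hadamard. With (a, b) = (-0.2214, (0.3921 + 0.8929i)), H gives ((a + b)/√2, (a − b)/√2) = ((0.1207 + 0.6314i), (-0.4338 - 0.6314i)).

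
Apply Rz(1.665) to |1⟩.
(0.673 + 0.7396i)|1⟩

Rz(1.665) = [[e^(−iθ/2), 0], [0, e^(iθ/2)]] with e^(±iθ/2) = cos(θ/2) ± i·sin(θ/2); θ = 1.665, cos(θ/2) ≈ 0.673029, sin(θ/2) ≈ 0.739616.
With a = amp(|0⟩) = 0 and b = amp(|1⟩) = 1:
new amp(|0⟩) = (0.673029 - 0.739616i)·a = 0
new amp(|1⟩) = (0.673029 + 0.739616i)·b = (0.673 + 0.7396i)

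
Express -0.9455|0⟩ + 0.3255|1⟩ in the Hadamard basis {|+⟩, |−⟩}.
-0.4384|+⟩ - 0.8987|−⟩

With |ψ⟩ = α|0⟩ + β|1⟩, the Hadamard-basis coefficients are ⟨+|ψ⟩ = (α + β)/√2 and ⟨−|ψ⟩ = (α − β)/√2.
Here α = -0.9455, β = 0.3255: (α + β)/√2 = -0.4384, (α − β)/√2 = -0.8987.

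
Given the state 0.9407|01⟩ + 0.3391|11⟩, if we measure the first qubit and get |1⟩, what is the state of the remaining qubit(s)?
|1⟩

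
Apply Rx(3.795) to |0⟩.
-0.3209|0⟩ - 0.9471i|1⟩

Rx(3.795) = [[cos(θ/2), −i·sin(θ/2)], [−i·sin(θ/2), cos(θ/2)]]; θ = 3.795, cos(θ/2) ≈ -0.320923, sin(θ/2) ≈ 0.947105.
With a = amp(|0⟩) = 1 and b = amp(|1⟩) = 0:
new amp(|0⟩) = (-0.320923)·a + (-0.947105i)·b = -0.3209
new amp(|1⟩) = (-0.947105i)·a + (-0.320923)·b = -0.9471i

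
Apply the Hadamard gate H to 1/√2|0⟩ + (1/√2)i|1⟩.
(1/2 + (1/2)i)|0⟩ + (1/2 - (1/2)i)|1⟩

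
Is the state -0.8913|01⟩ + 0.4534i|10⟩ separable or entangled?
Entangled

Writing the state as a|00⟩ + b|01⟩ + c|10⟩ + d|11⟩, it is a product state iff ad − bc = 0.
Here (a, b, c, d) = (0, -0.8913, 0.4534i, 0): ad − bc = (0)(0) − (-0.8913)(0.4534i) = 0.4041i ≠ 0, so the state is entangled.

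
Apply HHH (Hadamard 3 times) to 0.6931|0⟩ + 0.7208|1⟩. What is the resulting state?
0.9998|0⟩ - 0.01959|1⟩

H² = I, so H^3 = H: a single Hadamard. With (a, b) = (0.6931, 0.7208), H gives ((a + b)/√2, (a − b)/√2) = (0.9998, -0.01959).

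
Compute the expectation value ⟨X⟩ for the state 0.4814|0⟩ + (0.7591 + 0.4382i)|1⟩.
0.7309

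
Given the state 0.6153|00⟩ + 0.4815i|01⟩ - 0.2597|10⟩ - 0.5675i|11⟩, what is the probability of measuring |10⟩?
0.06744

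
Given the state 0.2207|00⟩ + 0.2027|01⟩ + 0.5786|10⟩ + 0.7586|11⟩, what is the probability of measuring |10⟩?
0.3348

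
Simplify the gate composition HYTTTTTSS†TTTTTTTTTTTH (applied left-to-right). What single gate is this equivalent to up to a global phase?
Y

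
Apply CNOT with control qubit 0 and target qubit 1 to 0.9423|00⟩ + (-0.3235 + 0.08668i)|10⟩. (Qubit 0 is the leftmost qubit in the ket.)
0.9423|00⟩ + (-0.3235 + 0.08668i)|11⟩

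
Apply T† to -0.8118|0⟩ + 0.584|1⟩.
-0.8118|0⟩ + (0.413 - 0.413i)|1⟩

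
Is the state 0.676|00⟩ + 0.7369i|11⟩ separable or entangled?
Entangled

Writing the state as a|00⟩ + b|01⟩ + c|10⟩ + d|11⟩, it is a product state iff ad − bc = 0.
Here (a, b, c, d) = (0.676, 0, 0, 0.7369i): ad − bc = (0.676)(0.7369i) − (0)(0) = 0.4981i ≠ 0, so the state is entangled.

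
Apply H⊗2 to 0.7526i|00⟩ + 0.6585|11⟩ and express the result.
(0.3293 + 0.3763i)|00⟩ + (-0.3293 + 0.3763i)|01⟩ + (-0.3293 + 0.3763i)|10⟩ + (0.3293 + 0.3763i)|11⟩

H⊗2 gives amp(|y⟩) = (1/2) Σ_x (−1)^(x·y) amp(|x⟩), where x·y is the number of positions in which both x and y have a 1.
|00⟩: (0.7526i + 0.6585)/2 = (0.3293 + 0.3763i)
|01⟩: (0.7526i - 0.6585)/2 = (-0.3293 + 0.3763i)
|10⟩: (0.7526i - 0.6585)/2 = (-0.3293 + 0.3763i)
|11⟩: (0.7526i + 0.6585)/2 = (0.3293 + 0.3763i)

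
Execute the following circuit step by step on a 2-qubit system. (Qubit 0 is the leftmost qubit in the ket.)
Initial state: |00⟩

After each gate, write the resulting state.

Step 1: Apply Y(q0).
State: i|10⟩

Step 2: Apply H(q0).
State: (1/√2)i|00⟩ - (1/√2)i|10⟩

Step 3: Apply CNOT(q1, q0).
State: (1/√2)i|00⟩ - (1/√2)i|10⟩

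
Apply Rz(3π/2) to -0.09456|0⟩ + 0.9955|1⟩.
(0.06686 + 0.06686i)|0⟩ + (-0.7039 + 0.7039i)|1⟩

Rz(3π/2) = [[e^(−iθ/2), 0], [0, e^(iθ/2)]] with e^(±iθ/2) = cos(θ/2) ± i·sin(θ/2); θ = 3π/2, cos(θ/2) ≈ -0.707107, sin(θ/2) ≈ 0.707107.
With a = amp(|0⟩) = -0.09456 and b = amp(|1⟩) = 0.9955:
new amp(|0⟩) = (-0.707107 - 0.707107i)·a = (0.06686 + 0.06686i)
new amp(|1⟩) = (-0.707107 + 0.707107i)·b = (-0.7039 + 0.7039i)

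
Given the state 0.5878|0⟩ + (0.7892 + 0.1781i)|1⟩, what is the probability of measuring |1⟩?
0.6546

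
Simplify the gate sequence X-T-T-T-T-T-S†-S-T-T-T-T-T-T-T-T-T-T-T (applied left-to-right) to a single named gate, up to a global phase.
X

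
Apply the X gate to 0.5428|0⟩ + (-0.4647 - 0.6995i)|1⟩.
(-0.4647 - 0.6995i)|0⟩ + 0.5428|1⟩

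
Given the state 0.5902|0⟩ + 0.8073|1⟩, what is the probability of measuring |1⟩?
0.6517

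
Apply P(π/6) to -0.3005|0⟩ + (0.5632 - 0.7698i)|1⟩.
-0.3005|0⟩ + (0.8726 - 0.3851i)|1⟩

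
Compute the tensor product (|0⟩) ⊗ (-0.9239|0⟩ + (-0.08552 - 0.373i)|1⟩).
-0.9239|00⟩ + (-0.08552 - 0.373i)|01⟩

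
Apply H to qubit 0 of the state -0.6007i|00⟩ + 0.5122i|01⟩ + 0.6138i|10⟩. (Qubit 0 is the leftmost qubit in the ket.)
0.009263i|00⟩ + 0.3622i|01⟩ - 0.8588i|10⟩ + 0.3622i|11⟩

H on qubit 0 mixes each pair of kets that differ only in qubit 0: amplitudes (a, b) of (|…0…⟩, |…1…⟩) become ((a + b)/√2, (a − b)/√2). Kets absent from the input have amplitude 0.
(|00⟩, |10⟩): (a, b) = (-0.6007i, 0.6138i) → (0.009263i, -0.8588i)
(|01⟩, |11⟩): (a, b) = (0.5122i, 0) → (0.3622i, 0.3622i)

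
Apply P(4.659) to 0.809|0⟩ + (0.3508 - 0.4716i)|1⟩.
0.809|0⟩ + (-0.4896 - 0.3251i)|1⟩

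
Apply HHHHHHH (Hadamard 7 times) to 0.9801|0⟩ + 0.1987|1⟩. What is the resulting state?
0.8335|0⟩ + 0.5525|1⟩

H² = I, so H^7 = H: a single Hadamard. With (a, b) = (0.9801, 0.1987), H gives ((a + b)/√2, (a − b)/√2) = (0.8335, 0.5525).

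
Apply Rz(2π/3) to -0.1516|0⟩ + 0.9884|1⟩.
(-0.0758 + 0.1313i)|0⟩ + (0.4942 + 0.856i)|1⟩

Rz(2π/3) = [[e^(−iθ/2), 0], [0, e^(iθ/2)]] with e^(±iθ/2) = cos(θ/2) ± i·sin(θ/2); θ = 2π/3, cos(θ/2) ≈ 0.5, sin(θ/2) ≈ 0.866025.
With a = amp(|0⟩) = -0.1516 and b = amp(|1⟩) = 0.9884:
new amp(|0⟩) = (0.5 - 0.866025i)·a = (-0.0758 + 0.1313i)
new amp(|1⟩) = (0.5 + 0.866025i)·b = (0.4942 + 0.856i)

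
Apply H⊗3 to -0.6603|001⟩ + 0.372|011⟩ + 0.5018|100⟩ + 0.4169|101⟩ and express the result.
0.2229|000⟩ + 0.1319|001⟩ - 0.04016|010⟩ + 0.395|011⟩ - 0.4267|100⟩ + 0.07191|101⟩ - 0.6898|110⟩ + 0.335|111⟩

H⊗3 gives amp(|y⟩) = (1/2√2) Σ_x (−1)^(x·y) amp(|x⟩), where x·y is the number of positions in which both x and y have a 1.
|000⟩: (-0.6603 + 0.372 + 0.5018 + 0.4169)/(2√2) = 0.2229
|001⟩: (0.6603 - 0.372 + 0.5018 - 0.4169)/(2√2) = 0.1319
|010⟩: (-0.6603 - 0.372 + 0.5018 + 0.4169)/(2√2) = -0.04016
|011⟩: (0.6603 + 0.372 + 0.5018 - 0.4169)/(2√2) = 0.395
|100⟩: (-0.6603 + 0.372 - 0.5018 - 0.4169)/(2√2) = -0.4267
|101⟩: (0.6603 - 0.372 - 0.5018 + 0.4169)/(2√2) = 0.07191
|110⟩: (-0.6603 - 0.372 - 0.5018 - 0.4169)/(2√2) = -0.6898
|111⟩: (0.6603 + 0.372 - 0.5018 + 0.4169)/(2√2) = 0.335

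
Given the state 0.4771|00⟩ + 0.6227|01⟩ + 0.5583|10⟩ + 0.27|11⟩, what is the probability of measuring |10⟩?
0.3117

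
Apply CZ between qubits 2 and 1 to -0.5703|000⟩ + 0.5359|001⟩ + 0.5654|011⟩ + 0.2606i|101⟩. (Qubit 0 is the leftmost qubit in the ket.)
-0.5703|000⟩ + 0.5359|001⟩ - 0.5654|011⟩ + 0.2606i|101⟩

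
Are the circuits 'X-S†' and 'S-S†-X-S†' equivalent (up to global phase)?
Yes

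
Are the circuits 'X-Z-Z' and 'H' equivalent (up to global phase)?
No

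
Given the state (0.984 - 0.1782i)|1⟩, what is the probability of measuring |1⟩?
1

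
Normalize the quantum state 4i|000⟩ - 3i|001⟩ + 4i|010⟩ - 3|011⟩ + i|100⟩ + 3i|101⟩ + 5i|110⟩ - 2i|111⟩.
0.424i|000⟩ - 0.318i|001⟩ + 0.424i|010⟩ - 0.318|011⟩ + 0.106i|100⟩ + 0.318i|101⟩ + 0.53i|110⟩ - 0.212i|111⟩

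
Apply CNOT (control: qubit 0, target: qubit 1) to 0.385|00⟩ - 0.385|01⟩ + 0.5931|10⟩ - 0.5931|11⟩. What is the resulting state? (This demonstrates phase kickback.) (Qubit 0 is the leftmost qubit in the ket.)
0.385|00⟩ - 0.385|01⟩ - 0.5931|10⟩ + 0.5931|11⟩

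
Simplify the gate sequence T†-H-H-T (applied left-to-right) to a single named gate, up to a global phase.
I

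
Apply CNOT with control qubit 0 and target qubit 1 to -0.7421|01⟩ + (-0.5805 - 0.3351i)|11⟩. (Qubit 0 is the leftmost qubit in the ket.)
-0.7421|01⟩ + (-0.5805 - 0.3351i)|10⟩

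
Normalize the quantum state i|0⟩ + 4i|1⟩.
0.2425i|0⟩ + 0.9701i|1⟩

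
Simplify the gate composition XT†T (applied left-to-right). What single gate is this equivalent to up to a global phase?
X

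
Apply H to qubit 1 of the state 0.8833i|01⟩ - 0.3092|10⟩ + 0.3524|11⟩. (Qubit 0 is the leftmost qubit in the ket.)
0.6246i|00⟩ - 0.6246i|01⟩ + 0.03055|10⟩ - 0.4678|11⟩

H on qubit 1 mixes each pair of kets that differ only in qubit 1: amplitudes (a, b) of (|…0…⟩, |…1…⟩) become ((a + b)/√2, (a − b)/√2). Kets absent from the input have amplitude 0.
(|00⟩, |01⟩): (a, b) = (0, 0.8833i) → (0.6246i, -0.6246i)
(|10⟩, |11⟩): (a, b) = (-0.3092, 0.3524) → (0.03055, -0.4678)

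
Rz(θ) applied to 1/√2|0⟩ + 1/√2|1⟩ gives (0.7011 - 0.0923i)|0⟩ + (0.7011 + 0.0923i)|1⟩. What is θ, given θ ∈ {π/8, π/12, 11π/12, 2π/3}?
π/12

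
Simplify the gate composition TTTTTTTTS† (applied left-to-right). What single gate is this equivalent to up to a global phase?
S†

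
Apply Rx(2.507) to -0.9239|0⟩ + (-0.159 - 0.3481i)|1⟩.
(-0.619 + 0.1511i)|0⟩ + (-0.04961 + 0.7692i)|1⟩

Rx(2.507) = [[cos(θ/2), −i·sin(θ/2)], [−i·sin(θ/2), cos(θ/2)]]; θ = 2.507, cos(θ/2) ≈ 0.311999, sin(θ/2) ≈ 0.950082.
With a = amp(|0⟩) = -0.9239 and b = amp(|1⟩) = (-0.159 - 0.3481i):
new amp(|0⟩) = (0.311999)·a + (-0.950082i)·b = (-0.619 + 0.1511i)
new amp(|1⟩) = (-0.950082i)·a + (0.311999)·b = (-0.04961 + 0.7692i)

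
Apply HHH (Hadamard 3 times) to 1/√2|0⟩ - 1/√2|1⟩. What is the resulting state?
|1⟩

H² = I, so H^3 = H: a single Hadamard. With (a, b) = (1/√2, -1/√2), H gives ((a + b)/√2, (a − b)/√2) = (0, 1).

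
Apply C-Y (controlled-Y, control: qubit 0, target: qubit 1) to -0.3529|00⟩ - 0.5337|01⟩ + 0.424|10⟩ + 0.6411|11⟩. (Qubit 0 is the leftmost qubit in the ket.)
-0.3529|00⟩ - 0.5337|01⟩ - 0.6411i|10⟩ + 0.424i|11⟩

C-Y leaves the control-|0⟩ kets |00⟩, |01⟩ unchanged and applies Y to qubit 1 on the control-|1⟩ pair (|10⟩, |11⟩).
Y = [[0, -i], [i, 0]].
With a = amp(|10⟩) = 0.424 and b = amp(|11⟩) = 0.6411:
new amp(|10⟩) = (-i)·b = -0.6411i
new amp(|11⟩) = (i)·a = 0.424i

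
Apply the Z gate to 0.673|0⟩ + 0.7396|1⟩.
0.673|0⟩ - 0.7396|1⟩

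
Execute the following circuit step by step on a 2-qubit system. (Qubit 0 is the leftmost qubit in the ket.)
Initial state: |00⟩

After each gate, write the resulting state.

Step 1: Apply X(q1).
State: |01⟩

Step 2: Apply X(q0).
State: |11⟩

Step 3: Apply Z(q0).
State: -|11⟩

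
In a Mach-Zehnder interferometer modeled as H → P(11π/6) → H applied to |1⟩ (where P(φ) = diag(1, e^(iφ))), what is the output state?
(0.06699 + 0.25i)|0⟩ + (0.933 - 0.25i)|1⟩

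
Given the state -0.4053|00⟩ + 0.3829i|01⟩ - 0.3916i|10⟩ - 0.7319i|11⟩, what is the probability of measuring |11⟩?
0.5357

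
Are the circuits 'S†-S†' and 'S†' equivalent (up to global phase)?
No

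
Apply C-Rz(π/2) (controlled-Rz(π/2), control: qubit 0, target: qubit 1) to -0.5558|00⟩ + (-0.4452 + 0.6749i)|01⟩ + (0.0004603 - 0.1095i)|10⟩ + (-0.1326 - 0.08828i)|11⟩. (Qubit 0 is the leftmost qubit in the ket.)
-0.5558|00⟩ + (-0.4452 + 0.6749i)|01⟩ + (-0.0771 - 0.07775i)|10⟩ + (-0.03134 - 0.1562i)|11⟩

C-Rz(π/2) leaves the control-|0⟩ kets |00⟩, |01⟩ unchanged and applies Rz(π/2) to qubit 1 on the control-|1⟩ pair (|10⟩, |11⟩).
Rz(π/2) = [[e^(−iθ/2), 0], [0, e^(iθ/2)]] with e^(±iθ/2) = cos(θ/2) ± i·sin(θ/2); θ = π/2, cos(θ/2) ≈ 0.707107, sin(θ/2) ≈ 0.707107.
With a = amp(|10⟩) = (0.0004603 - 0.1095i) and b = amp(|11⟩) = (-0.1326 - 0.08828i):
new amp(|10⟩) = (0.707107 - 0.707107i)·a = (-0.0771 - 0.07775i)
new amp(|11⟩) = (0.707107 + 0.707107i)·b = (-0.03134 - 0.1562i)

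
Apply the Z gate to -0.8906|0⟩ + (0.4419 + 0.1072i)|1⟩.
-0.8906|0⟩ + (-0.4419 - 0.1072i)|1⟩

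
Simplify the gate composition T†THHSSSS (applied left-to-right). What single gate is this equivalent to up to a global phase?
I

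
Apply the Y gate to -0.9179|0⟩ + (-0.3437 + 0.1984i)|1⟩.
(0.1984 + 0.3437i)|0⟩ - 0.9179i|1⟩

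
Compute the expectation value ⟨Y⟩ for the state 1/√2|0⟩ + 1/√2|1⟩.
0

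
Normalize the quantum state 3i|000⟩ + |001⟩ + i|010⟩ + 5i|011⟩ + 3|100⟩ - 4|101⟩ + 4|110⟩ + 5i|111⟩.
0.297i|000⟩ + 0.09901|001⟩ + 0.09901i|010⟩ + 0.4951i|011⟩ + 0.297|100⟩ - 0.3961|101⟩ + 0.3961|110⟩ + 0.4951i|111⟩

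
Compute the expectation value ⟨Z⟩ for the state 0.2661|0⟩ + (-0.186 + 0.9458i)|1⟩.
-0.8583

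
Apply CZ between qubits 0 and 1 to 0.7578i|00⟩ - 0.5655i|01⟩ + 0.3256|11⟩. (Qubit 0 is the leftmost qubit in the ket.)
0.7578i|00⟩ - 0.5655i|01⟩ - 0.3256|11⟩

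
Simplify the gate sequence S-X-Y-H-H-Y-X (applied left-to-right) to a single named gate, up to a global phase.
S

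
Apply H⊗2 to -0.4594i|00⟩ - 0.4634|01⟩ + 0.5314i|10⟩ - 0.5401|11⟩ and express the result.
(-0.5018 + 0.036i)|00⟩ + (0.5018 + 0.036i)|01⟩ + (0.03835 - 0.4954i)|10⟩ + (-0.03835 - 0.4954i)|11⟩

H⊗2 gives amp(|y⟩) = (1/2) Σ_x (−1)^(x·y) amp(|x⟩), where x·y is the number of positions in which both x and y have a 1.
|00⟩: (-0.4594i - 0.4634 + 0.5314i - 0.5401)/2 = (-0.5018 + 0.036i)
|01⟩: (-0.4594i + 0.4634 + 0.5314i + 0.5401)/2 = (0.5018 + 0.036i)
|10⟩: (-0.4594i - 0.4634 - 0.5314i + 0.5401)/2 = (0.03835 - 0.4954i)
|11⟩: (-0.4594i + 0.4634 - 0.5314i - 0.5401)/2 = (-0.03835 - 0.4954i)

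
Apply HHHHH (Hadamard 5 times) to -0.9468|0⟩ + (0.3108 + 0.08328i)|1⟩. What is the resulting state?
(-0.4497 + 0.05889i)|0⟩ + (-0.8893 - 0.05889i)|1⟩

H² = I, so H^5 = H: a single Hadamard. With (a, b) = (-0.9468, (0.3108 + 0.08328i)), H gives ((a + b)/√2, (a − b)/√2) = ((-0.4497 + 0.05889i), (-0.8893 - 0.05889i)).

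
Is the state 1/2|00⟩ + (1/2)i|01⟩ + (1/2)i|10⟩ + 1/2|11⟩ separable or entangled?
Entangled

Writing the state as a|00⟩ + b|01⟩ + c|10⟩ + d|11⟩, it is a product state iff ad − bc = 0.
Here (a, b, c, d) = (1/2, (1/2)i, (1/2)i, 1/2): ad − bc = (1/2)(1/2) − ((1/2)i)((1/2)i) = 1/2 ≠ 0, so the state is entangled.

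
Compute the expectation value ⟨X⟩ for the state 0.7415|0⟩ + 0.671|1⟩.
0.9951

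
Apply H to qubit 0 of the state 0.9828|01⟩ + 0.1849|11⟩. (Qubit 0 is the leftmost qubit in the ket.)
0.8257|01⟩ + 0.5642|11⟩

H on qubit 0 mixes each pair of kets that differ only in qubit 0: amplitudes (a, b) of (|…0…⟩, |…1…⟩) become ((a + b)/√2, (a − b)/√2). Kets absent from the input have amplitude 0.
(|01⟩, |11⟩): (a, b) = (0.9828, 0.1849) → (0.8257, 0.5642)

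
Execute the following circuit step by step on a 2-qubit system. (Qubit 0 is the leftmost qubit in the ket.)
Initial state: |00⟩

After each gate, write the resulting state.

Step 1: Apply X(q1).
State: |01⟩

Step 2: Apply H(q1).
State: 1/√2|00⟩ - 1/√2|01⟩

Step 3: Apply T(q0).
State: 1/√2|00⟩ - 1/√2|01⟩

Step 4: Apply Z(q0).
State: 1/√2|00⟩ - 1/√2|01⟩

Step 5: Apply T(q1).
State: 1/√2|00⟩ + (-1/2 - (1/2)i)|01⟩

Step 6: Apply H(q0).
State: 1/2|00⟩ + (-1/√8 - (1/√8)i)|01⟩ + 1/2|10⟩ + (-1/√8 - (1/√8)i)|11⟩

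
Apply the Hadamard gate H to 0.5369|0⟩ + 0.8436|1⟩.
0.9762|0⟩ - 0.2169|1⟩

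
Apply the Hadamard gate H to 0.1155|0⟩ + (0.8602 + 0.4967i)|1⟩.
(0.6899 + 0.3512i)|0⟩ + (-0.5266 - 0.3512i)|1⟩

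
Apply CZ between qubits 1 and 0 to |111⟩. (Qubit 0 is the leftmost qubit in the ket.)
-|111⟩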